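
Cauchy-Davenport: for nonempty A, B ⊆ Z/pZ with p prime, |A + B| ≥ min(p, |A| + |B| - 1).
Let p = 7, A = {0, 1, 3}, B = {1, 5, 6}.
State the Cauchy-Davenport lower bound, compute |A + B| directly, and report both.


Cauchy-Davenport: |A + B| ≥ min(p, |A| + |B| - 1) for A, B nonempty in Z/pZ.
|A| = 3, |B| = 3, p = 7.
CD lower bound = min(7, 3 + 3 - 1) = min(7, 5) = 5.
Compute A + B mod 7 directly:
a = 0: 0+1=1, 0+5=5, 0+6=6
a = 1: 1+1=2, 1+5=6, 1+6=0
a = 3: 3+1=4, 3+5=1, 3+6=2
A + B = {0, 1, 2, 4, 5, 6}, so |A + B| = 6.
Verify: 6 ≥ 5? Yes ✓.

CD lower bound = 5, actual |A + B| = 6.


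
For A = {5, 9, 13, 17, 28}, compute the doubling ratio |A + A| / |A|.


|A| = 5.
Compute A + A by enumerating all 25 pairs.
A + A = {10, 14, 18, 22, 26, 30, 33, 34, 37, 41, 45, 56}, so |A + A| = 12.
K = |A + A| / |A| = 12/5 (already in lowest terms) ≈ 2.4000.
Reference: AP of size 5 gives K = 9/5 ≈ 1.8000; a fully generic set of size 5 gives K ≈ 3.0000.

|A| = 5, |A + A| = 12, K = 12/5.


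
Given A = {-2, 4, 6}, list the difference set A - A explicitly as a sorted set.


A - A = {a - a' : a, a' ∈ A}.
Compute a - a' for each ordered pair (a, a'):
a = -2: -2--2=0, -2-4=-6, -2-6=-8
a = 4: 4--2=6, 4-4=0, 4-6=-2
a = 6: 6--2=8, 6-4=2, 6-6=0
Collecting distinct values (and noting 0 appears from a-a):
A - A = {-8, -6, -2, 0, 2, 6, 8}
|A - A| = 7

A - A = {-8, -6, -2, 0, 2, 6, 8}


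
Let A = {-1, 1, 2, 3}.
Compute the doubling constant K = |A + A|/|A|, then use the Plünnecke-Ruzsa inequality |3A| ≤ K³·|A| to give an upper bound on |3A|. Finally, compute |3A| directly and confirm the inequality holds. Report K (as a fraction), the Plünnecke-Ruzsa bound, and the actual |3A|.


|A| = 4.
Step 1: Compute A + A by enumerating all 16 pairs.
A + A = {-2, 0, 1, 2, 3, 4, 5, 6}, so |A + A| = 8.
Step 2: Doubling constant K = |A + A|/|A| = 8/4 = 8/4 ≈ 2.0000.
Step 3: Plünnecke-Ruzsa gives |3A| ≤ K³·|A| = (2.0000)³ · 4 ≈ 32.0000.
Step 4: Compute 3A = A + A + A directly by enumerating all triples (a,b,c) ∈ A³; |3A| = 12.
Step 5: Check 12 ≤ 32.0000? Yes ✓.

K = 8/4, Plünnecke-Ruzsa bound K³|A| ≈ 32.0000, |3A| = 12, inequality holds.


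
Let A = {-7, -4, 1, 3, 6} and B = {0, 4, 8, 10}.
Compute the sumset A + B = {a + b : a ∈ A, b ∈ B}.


A + B = {a + b : a ∈ A, b ∈ B}.
Enumerate all |A|·|B| = 5·4 = 20 pairs (a, b) and collect distinct sums.
a = -7: -7+0=-7, -7+4=-3, -7+8=1, -7+10=3
a = -4: -4+0=-4, -4+4=0, -4+8=4, -4+10=6
a = 1: 1+0=1, 1+4=5, 1+8=9, 1+10=11
a = 3: 3+0=3, 3+4=7, 3+8=11, 3+10=13
a = 6: 6+0=6, 6+4=10, 6+8=14, 6+10=16
Collecting distinct sums: A + B = {-7, -4, -3, 0, 1, 3, 4, 5, 6, 7, 9, 10, 11, 13, 14, 16}
|A + B| = 16

A + B = {-7, -4, -3, 0, 1, 3, 4, 5, 6, 7, 9, 10, 11, 13, 14, 16}


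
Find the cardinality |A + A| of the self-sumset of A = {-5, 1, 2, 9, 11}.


A + A = {a + a' : a, a' ∈ A}; |A| = 5.
General bounds: 2|A| - 1 ≤ |A + A| ≤ |A|(|A|+1)/2, i.e. 9 ≤ |A + A| ≤ 15.
Lower bound 2|A|-1 is attained iff A is an arithmetic progression.
Enumerate sums a + a' for a ≤ a' (symmetric, so this suffices):
a = -5: -5+-5=-10, -5+1=-4, -5+2=-3, -5+9=4, -5+11=6
a = 1: 1+1=2, 1+2=3, 1+9=10, 1+11=12
a = 2: 2+2=4, 2+9=11, 2+11=13
a = 9: 9+9=18, 9+11=20
a = 11: 11+11=22
Distinct sums: {-10, -4, -3, 2, 3, 4, 6, 10, 11, 12, 13, 18, 20, 22}
|A + A| = 14

|A + A| = 14


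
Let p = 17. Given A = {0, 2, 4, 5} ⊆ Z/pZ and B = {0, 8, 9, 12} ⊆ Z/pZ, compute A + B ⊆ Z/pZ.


Work in Z/17Z: reduce every sum a + b modulo 17.
Enumerate all 16 pairs:
a = 0: 0+0=0, 0+8=8, 0+9=9, 0+12=12
a = 2: 2+0=2, 2+8=10, 2+9=11, 2+12=14
a = 4: 4+0=4, 4+8=12, 4+9=13, 4+12=16
a = 5: 5+0=5, 5+8=13, 5+9=14, 5+12=0
Distinct residues collected: {0, 2, 4, 5, 8, 9, 10, 11, 12, 13, 14, 16}
|A + B| = 12 (out of 17 total residues).

A + B = {0, 2, 4, 5, 8, 9, 10, 11, 12, 13, 14, 16}


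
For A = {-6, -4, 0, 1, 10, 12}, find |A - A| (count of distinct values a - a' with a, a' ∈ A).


A - A = {a - a' : a, a' ∈ A}; |A| = 6.
Bounds: 2|A|-1 ≤ |A - A| ≤ |A|² - |A| + 1, i.e. 11 ≤ |A - A| ≤ 31.
Note: 0 ∈ A - A always (from a - a). The set is symmetric: if d ∈ A - A then -d ∈ A - A.
Enumerate nonzero differences d = a - a' with a > a' (then include -d):
Positive differences: {1, 2, 4, 5, 6, 7, 9, 10, 11, 12, 14, 16, 18}
Full difference set: {0} ∪ (positive diffs) ∪ (negative diffs).
|A - A| = 1 + 2·13 = 27 (matches direct enumeration: 27).

|A - A| = 27


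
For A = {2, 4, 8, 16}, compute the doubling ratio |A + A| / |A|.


|A| = 4.
Compute A + A by enumerating all 16 pairs.
A + A = {4, 6, 8, 10, 12, 16, 18, 20, 24, 32}, so |A + A| = 10.
K = |A + A| / |A| = 10/4 = 5/2 ≈ 2.5000.
Reference: AP of size 4 gives K = 7/4 ≈ 1.7500; a fully generic set of size 4 gives K ≈ 2.5000.

|A| = 4, |A + A| = 10, K = 10/4 = 5/2.


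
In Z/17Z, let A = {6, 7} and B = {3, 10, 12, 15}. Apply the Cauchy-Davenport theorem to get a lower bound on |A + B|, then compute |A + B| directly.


Cauchy-Davenport: |A + B| ≥ min(p, |A| + |B| - 1) for A, B nonempty in Z/pZ.
|A| = 2, |B| = 4, p = 17.
CD lower bound = min(17, 2 + 4 - 1) = min(17, 5) = 5.
Compute A + B mod 17 directly:
a = 6: 6+3=9, 6+10=16, 6+12=1, 6+15=4
a = 7: 7+3=10, 7+10=0, 7+12=2, 7+15=5
A + B = {0, 1, 2, 4, 5, 9, 10, 16}, so |A + B| = 8.
Verify: 8 ≥ 5? Yes ✓.

CD lower bound = 5, actual |A + B| = 8.


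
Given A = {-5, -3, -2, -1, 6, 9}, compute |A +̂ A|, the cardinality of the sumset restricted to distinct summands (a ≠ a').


Restricted sumset: A +̂ A = {a + a' : a ∈ A, a' ∈ A, a ≠ a'}.
Equivalently, take A + A and drop any sum 2a that is achievable ONLY as a + a for a ∈ A (i.e. sums representable only with equal summands).
Enumerate pairs (a, a') with a < a' (symmetric, so each unordered pair gives one sum; this covers all a ≠ a'):
  -5 + -3 = -8
  -5 + -2 = -7
  -5 + -1 = -6
  -5 + 6 = 1
  -5 + 9 = 4
  -3 + -2 = -5
  -3 + -1 = -4
  -3 + 6 = 3
  -3 + 9 = 6
  -2 + -1 = -3
  -2 + 6 = 4
  -2 + 9 = 7
  -1 + 6 = 5
  -1 + 9 = 8
  6 + 9 = 15
Collected distinct sums: {-8, -7, -6, -5, -4, -3, 1, 3, 4, 5, 6, 7, 8, 15}
|A +̂ A| = 14
(Reference bound: |A +̂ A| ≥ 2|A| - 3 for |A| ≥ 2, with |A| = 6 giving ≥ 9.)

|A +̂ A| = 14


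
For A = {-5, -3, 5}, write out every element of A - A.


A - A = {a - a' : a, a' ∈ A}.
Compute a - a' for each ordered pair (a, a'):
a = -5: -5--5=0, -5--3=-2, -5-5=-10
a = -3: -3--5=2, -3--3=0, -3-5=-8
a = 5: 5--5=10, 5--3=8, 5-5=0
Collecting distinct values (and noting 0 appears from a-a):
A - A = {-10, -8, -2, 0, 2, 8, 10}
|A - A| = 7

A - A = {-10, -8, -2, 0, 2, 8, 10}


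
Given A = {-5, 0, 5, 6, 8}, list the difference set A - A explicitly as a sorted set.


A - A = {a - a' : a, a' ∈ A}.
Compute a - a' for each ordered pair (a, a'):
a = -5: -5--5=0, -5-0=-5, -5-5=-10, -5-6=-11, -5-8=-13
a = 0: 0--5=5, 0-0=0, 0-5=-5, 0-6=-6, 0-8=-8
a = 5: 5--5=10, 5-0=5, 5-5=0, 5-6=-1, 5-8=-3
a = 6: 6--5=11, 6-0=6, 6-5=1, 6-6=0, 6-8=-2
a = 8: 8--5=13, 8-0=8, 8-5=3, 8-6=2, 8-8=0
Collecting distinct values (and noting 0 appears from a-a):
A - A = {-13, -11, -10, -8, -6, -5, -3, -2, -1, 0, 1, 2, 3, 5, 6, 8, 10, 11, 13}
|A - A| = 19

A - A = {-13, -11, -10, -8, -6, -5, -3, -2, -1, 0, 1, 2, 3, 5, 6, 8, 10, 11, 13}


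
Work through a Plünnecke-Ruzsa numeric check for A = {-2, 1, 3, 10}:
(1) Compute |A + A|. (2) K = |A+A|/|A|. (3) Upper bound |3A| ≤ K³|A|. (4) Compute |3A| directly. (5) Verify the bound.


|A| = 4.
Step 1: Compute A + A by enumerating all 16 pairs.
A + A = {-4, -1, 1, 2, 4, 6, 8, 11, 13, 20}, so |A + A| = 10.
Step 2: Doubling constant K = |A + A|/|A| = 10/4 = 10/4 ≈ 2.5000.
Step 3: Plünnecke-Ruzsa gives |3A| ≤ K³·|A| = (2.5000)³ · 4 ≈ 62.5000.
Step 4: Compute 3A = A + A + A directly by enumerating all triples (a,b,c) ∈ A³; |3A| = 19.
Step 5: Check 19 ≤ 62.5000? Yes ✓.

K = 10/4, Plünnecke-Ruzsa bound K³|A| ≈ 62.5000, |3A| = 19, inequality holds.


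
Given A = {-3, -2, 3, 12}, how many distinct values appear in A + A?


A + A = {a + a' : a, a' ∈ A}; |A| = 4.
General bounds: 2|A| - 1 ≤ |A + A| ≤ |A|(|A|+1)/2, i.e. 7 ≤ |A + A| ≤ 10.
Lower bound 2|A|-1 is attained iff A is an arithmetic progression.
Enumerate sums a + a' for a ≤ a' (symmetric, so this suffices):
a = -3: -3+-3=-6, -3+-2=-5, -3+3=0, -3+12=9
a = -2: -2+-2=-4, -2+3=1, -2+12=10
a = 3: 3+3=6, 3+12=15
a = 12: 12+12=24
Distinct sums: {-6, -5, -4, 0, 1, 6, 9, 10, 15, 24}
|A + A| = 10

|A + A| = 10


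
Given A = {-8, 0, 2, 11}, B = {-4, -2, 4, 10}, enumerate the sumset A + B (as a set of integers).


A + B = {a + b : a ∈ A, b ∈ B}.
Enumerate all |A|·|B| = 4·4 = 16 pairs (a, b) and collect distinct sums.
a = -8: -8+-4=-12, -8+-2=-10, -8+4=-4, -8+10=2
a = 0: 0+-4=-4, 0+-2=-2, 0+4=4, 0+10=10
a = 2: 2+-4=-2, 2+-2=0, 2+4=6, 2+10=12
a = 11: 11+-4=7, 11+-2=9, 11+4=15, 11+10=21
Collecting distinct sums: A + B = {-12, -10, -4, -2, 0, 2, 4, 6, 7, 9, 10, 12, 15, 21}
|A + B| = 14

A + B = {-12, -10, -4, -2, 0, 2, 4, 6, 7, 9, 10, 12, 15, 21}


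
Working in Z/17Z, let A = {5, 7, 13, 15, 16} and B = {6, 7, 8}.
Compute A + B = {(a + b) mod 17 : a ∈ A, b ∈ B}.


Work in Z/17Z: reduce every sum a + b modulo 17.
Enumerate all 15 pairs:
a = 5: 5+6=11, 5+7=12, 5+8=13
a = 7: 7+6=13, 7+7=14, 7+8=15
a = 13: 13+6=2, 13+7=3, 13+8=4
a = 15: 15+6=4, 15+7=5, 15+8=6
a = 16: 16+6=5, 16+7=6, 16+8=7
Distinct residues collected: {2, 3, 4, 5, 6, 7, 11, 12, 13, 14, 15}
|A + B| = 11 (out of 17 total residues).

A + B = {2, 3, 4, 5, 6, 7, 11, 12, 13, 14, 15}


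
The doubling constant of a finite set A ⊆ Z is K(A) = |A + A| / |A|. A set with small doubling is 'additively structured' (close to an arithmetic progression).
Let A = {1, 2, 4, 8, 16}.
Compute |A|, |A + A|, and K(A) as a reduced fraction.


|A| = 5.
Compute A + A by enumerating all 25 pairs.
A + A = {2, 3, 4, 5, 6, 8, 9, 10, 12, 16, 17, 18, 20, 24, 32}, so |A + A| = 15.
K = |A + A| / |A| = 15/5 = 3/1 ≈ 3.0000.
Reference: AP of size 5 gives K = 9/5 ≈ 1.8000; a fully generic set of size 5 gives K ≈ 3.0000.

|A| = 5, |A + A| = 15, K = 15/5 = 3/1.


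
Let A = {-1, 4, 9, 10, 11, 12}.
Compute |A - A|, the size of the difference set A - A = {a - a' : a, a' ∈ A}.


A - A = {a - a' : a, a' ∈ A}; |A| = 6.
Bounds: 2|A|-1 ≤ |A - A| ≤ |A|² - |A| + 1, i.e. 11 ≤ |A - A| ≤ 31.
Note: 0 ∈ A - A always (from a - a). The set is symmetric: if d ∈ A - A then -d ∈ A - A.
Enumerate nonzero differences d = a - a' with a > a' (then include -d):
Positive differences: {1, 2, 3, 5, 6, 7, 8, 10, 11, 12, 13}
Full difference set: {0} ∪ (positive diffs) ∪ (negative diffs).
|A - A| = 1 + 2·11 = 23 (matches direct enumeration: 23).

|A - A| = 23


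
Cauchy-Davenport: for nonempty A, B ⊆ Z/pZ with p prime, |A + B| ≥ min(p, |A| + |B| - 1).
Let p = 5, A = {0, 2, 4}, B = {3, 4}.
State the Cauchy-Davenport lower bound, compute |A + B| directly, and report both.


Cauchy-Davenport: |A + B| ≥ min(p, |A| + |B| - 1) for A, B nonempty in Z/pZ.
|A| = 3, |B| = 2, p = 5.
CD lower bound = min(5, 3 + 2 - 1) = min(5, 4) = 4.
Compute A + B mod 5 directly:
a = 0: 0+3=3, 0+4=4
a = 2: 2+3=0, 2+4=1
a = 4: 4+3=2, 4+4=3
A + B = {0, 1, 2, 3, 4}, so |A + B| = 5.
Verify: 5 ≥ 4? Yes ✓.

CD lower bound = 4, actual |A + B| = 5.


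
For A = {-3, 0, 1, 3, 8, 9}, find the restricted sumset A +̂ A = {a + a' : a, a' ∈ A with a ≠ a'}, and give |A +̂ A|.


Restricted sumset: A +̂ A = {a + a' : a ∈ A, a' ∈ A, a ≠ a'}.
Equivalently, take A + A and drop any sum 2a that is achievable ONLY as a + a for a ∈ A (i.e. sums representable only with equal summands).
Enumerate pairs (a, a') with a < a' (symmetric, so each unordered pair gives one sum; this covers all a ≠ a'):
  -3 + 0 = -3
  -3 + 1 = -2
  -3 + 3 = 0
  -3 + 8 = 5
  -3 + 9 = 6
  0 + 1 = 1
  0 + 3 = 3
  0 + 8 = 8
  0 + 9 = 9
  1 + 3 = 4
  1 + 8 = 9
  1 + 9 = 10
  3 + 8 = 11
  3 + 9 = 12
  8 + 9 = 17
Collected distinct sums: {-3, -2, 0, 1, 3, 4, 5, 6, 8, 9, 10, 11, 12, 17}
|A +̂ A| = 14
(Reference bound: |A +̂ A| ≥ 2|A| - 3 for |A| ≥ 2, with |A| = 6 giving ≥ 9.)

|A +̂ A| = 14


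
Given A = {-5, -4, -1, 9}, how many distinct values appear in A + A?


A + A = {a + a' : a, a' ∈ A}; |A| = 4.
General bounds: 2|A| - 1 ≤ |A + A| ≤ |A|(|A|+1)/2, i.e. 7 ≤ |A + A| ≤ 10.
Lower bound 2|A|-1 is attained iff A is an arithmetic progression.
Enumerate sums a + a' for a ≤ a' (symmetric, so this suffices):
a = -5: -5+-5=-10, -5+-4=-9, -5+-1=-6, -5+9=4
a = -4: -4+-4=-8, -4+-1=-5, -4+9=5
a = -1: -1+-1=-2, -1+9=8
a = 9: 9+9=18
Distinct sums: {-10, -9, -8, -6, -5, -2, 4, 5, 8, 18}
|A + A| = 10

|A + A| = 10


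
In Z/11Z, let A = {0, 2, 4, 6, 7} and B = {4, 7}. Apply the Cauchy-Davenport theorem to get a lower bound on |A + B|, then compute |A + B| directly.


Cauchy-Davenport: |A + B| ≥ min(p, |A| + |B| - 1) for A, B nonempty in Z/pZ.
|A| = 5, |B| = 2, p = 11.
CD lower bound = min(11, 5 + 2 - 1) = min(11, 6) = 6.
Compute A + B mod 11 directly:
a = 0: 0+4=4, 0+7=7
a = 2: 2+4=6, 2+7=9
a = 4: 4+4=8, 4+7=0
a = 6: 6+4=10, 6+7=2
a = 7: 7+4=0, 7+7=3
A + B = {0, 2, 3, 4, 6, 7, 8, 9, 10}, so |A + B| = 9.
Verify: 9 ≥ 6? Yes ✓.

CD lower bound = 6, actual |A + B| = 9.


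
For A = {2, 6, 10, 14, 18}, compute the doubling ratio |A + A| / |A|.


|A| = 5.
Compute A + A by enumerating all 25 pairs.
A + A = {4, 8, 12, 16, 20, 24, 28, 32, 36}, so |A + A| = 9.
K = |A + A| / |A| = 9/5 (already in lowest terms) ≈ 1.8000.
Reference: AP of size 5 gives K = 9/5 ≈ 1.8000; a fully generic set of size 5 gives K ≈ 3.0000.

|A| = 5, |A + A| = 9, K = 9/5.


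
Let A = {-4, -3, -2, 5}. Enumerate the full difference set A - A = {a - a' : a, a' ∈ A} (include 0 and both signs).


A - A = {a - a' : a, a' ∈ A}.
Compute a - a' for each ordered pair (a, a'):
a = -4: -4--4=0, -4--3=-1, -4--2=-2, -4-5=-9
a = -3: -3--4=1, -3--3=0, -3--2=-1, -3-5=-8
a = -2: -2--4=2, -2--3=1, -2--2=0, -2-5=-7
a = 5: 5--4=9, 5--3=8, 5--2=7, 5-5=0
Collecting distinct values (and noting 0 appears from a-a):
A - A = {-9, -8, -7, -2, -1, 0, 1, 2, 7, 8, 9}
|A - A| = 11

A - A = {-9, -8, -7, -2, -1, 0, 1, 2, 7, 8, 9}


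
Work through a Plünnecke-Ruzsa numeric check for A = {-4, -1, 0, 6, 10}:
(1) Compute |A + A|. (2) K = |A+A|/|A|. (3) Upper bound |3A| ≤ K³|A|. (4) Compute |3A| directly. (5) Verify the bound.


|A| = 5.
Step 1: Compute A + A by enumerating all 25 pairs.
A + A = {-8, -5, -4, -2, -1, 0, 2, 5, 6, 9, 10, 12, 16, 20}, so |A + A| = 14.
Step 2: Doubling constant K = |A + A|/|A| = 14/5 = 14/5 ≈ 2.8000.
Step 3: Plünnecke-Ruzsa gives |3A| ≤ K³·|A| = (2.8000)³ · 5 ≈ 109.7600.
Step 4: Compute 3A = A + A + A directly by enumerating all triples (a,b,c) ∈ A³; |3A| = 28.
Step 5: Check 28 ≤ 109.7600? Yes ✓.

K = 14/5, Plünnecke-Ruzsa bound K³|A| ≈ 109.7600, |3A| = 28, inequality holds.


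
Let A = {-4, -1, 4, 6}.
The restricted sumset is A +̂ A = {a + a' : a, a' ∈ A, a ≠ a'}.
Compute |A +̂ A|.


Restricted sumset: A +̂ A = {a + a' : a ∈ A, a' ∈ A, a ≠ a'}.
Equivalently, take A + A and drop any sum 2a that is achievable ONLY as a + a for a ∈ A (i.e. sums representable only with equal summands).
Enumerate pairs (a, a') with a < a' (symmetric, so each unordered pair gives one sum; this covers all a ≠ a'):
  -4 + -1 = -5
  -4 + 4 = 0
  -4 + 6 = 2
  -1 + 4 = 3
  -1 + 6 = 5
  4 + 6 = 10
Collected distinct sums: {-5, 0, 2, 3, 5, 10}
|A +̂ A| = 6
(Reference bound: |A +̂ A| ≥ 2|A| - 3 for |A| ≥ 2, with |A| = 4 giving ≥ 5.)

|A +̂ A| = 6


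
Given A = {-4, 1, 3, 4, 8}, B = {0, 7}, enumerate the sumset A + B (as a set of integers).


A + B = {a + b : a ∈ A, b ∈ B}.
Enumerate all |A|·|B| = 5·2 = 10 pairs (a, b) and collect distinct sums.
a = -4: -4+0=-4, -4+7=3
a = 1: 1+0=1, 1+7=8
a = 3: 3+0=3, 3+7=10
a = 4: 4+0=4, 4+7=11
a = 8: 8+0=8, 8+7=15
Collecting distinct sums: A + B = {-4, 1, 3, 4, 8, 10, 11, 15}
|A + B| = 8

A + B = {-4, 1, 3, 4, 8, 10, 11, 15}


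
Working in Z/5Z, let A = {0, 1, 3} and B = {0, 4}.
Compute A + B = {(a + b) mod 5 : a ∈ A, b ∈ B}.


Work in Z/5Z: reduce every sum a + b modulo 5.
Enumerate all 6 pairs:
a = 0: 0+0=0, 0+4=4
a = 1: 1+0=1, 1+4=0
a = 3: 3+0=3, 3+4=2
Distinct residues collected: {0, 1, 2, 3, 4}
|A + B| = 5 (out of 5 total residues).

A + B = {0, 1, 2, 3, 4}


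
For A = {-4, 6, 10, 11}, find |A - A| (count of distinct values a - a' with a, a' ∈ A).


A - A = {a - a' : a, a' ∈ A}; |A| = 4.
Bounds: 2|A|-1 ≤ |A - A| ≤ |A|² - |A| + 1, i.e. 7 ≤ |A - A| ≤ 13.
Note: 0 ∈ A - A always (from a - a). The set is symmetric: if d ∈ A - A then -d ∈ A - A.
Enumerate nonzero differences d = a - a' with a > a' (then include -d):
Positive differences: {1, 4, 5, 10, 14, 15}
Full difference set: {0} ∪ (positive diffs) ∪ (negative diffs).
|A - A| = 1 + 2·6 = 13 (matches direct enumeration: 13).

|A - A| = 13


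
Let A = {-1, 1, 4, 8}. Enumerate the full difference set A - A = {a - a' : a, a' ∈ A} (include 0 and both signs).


A - A = {a - a' : a, a' ∈ A}.
Compute a - a' for each ordered pair (a, a'):
a = -1: -1--1=0, -1-1=-2, -1-4=-5, -1-8=-9
a = 1: 1--1=2, 1-1=0, 1-4=-3, 1-8=-7
a = 4: 4--1=5, 4-1=3, 4-4=0, 4-8=-4
a = 8: 8--1=9, 8-1=7, 8-4=4, 8-8=0
Collecting distinct values (and noting 0 appears from a-a):
A - A = {-9, -7, -5, -4, -3, -2, 0, 2, 3, 4, 5, 7, 9}
|A - A| = 13

A - A = {-9, -7, -5, -4, -3, -2, 0, 2, 3, 4, 5, 7, 9}


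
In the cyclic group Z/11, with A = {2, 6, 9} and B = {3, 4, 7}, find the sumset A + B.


Work in Z/11Z: reduce every sum a + b modulo 11.
Enumerate all 9 pairs:
a = 2: 2+3=5, 2+4=6, 2+7=9
a = 6: 6+3=9, 6+4=10, 6+7=2
a = 9: 9+3=1, 9+4=2, 9+7=5
Distinct residues collected: {1, 2, 5, 6, 9, 10}
|A + B| = 6 (out of 11 total residues).

A + B = {1, 2, 5, 6, 9, 10}


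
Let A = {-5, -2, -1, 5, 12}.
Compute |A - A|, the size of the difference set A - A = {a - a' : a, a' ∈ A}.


A - A = {a - a' : a, a' ∈ A}; |A| = 5.
Bounds: 2|A|-1 ≤ |A - A| ≤ |A|² - |A| + 1, i.e. 9 ≤ |A - A| ≤ 21.
Note: 0 ∈ A - A always (from a - a). The set is symmetric: if d ∈ A - A then -d ∈ A - A.
Enumerate nonzero differences d = a - a' with a > a' (then include -d):
Positive differences: {1, 3, 4, 6, 7, 10, 13, 14, 17}
Full difference set: {0} ∪ (positive diffs) ∪ (negative diffs).
|A - A| = 1 + 2·9 = 19 (matches direct enumeration: 19).

|A - A| = 19


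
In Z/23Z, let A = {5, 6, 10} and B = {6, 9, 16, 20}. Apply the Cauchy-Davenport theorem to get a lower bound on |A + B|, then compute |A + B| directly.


Cauchy-Davenport: |A + B| ≥ min(p, |A| + |B| - 1) for A, B nonempty in Z/pZ.
|A| = 3, |B| = 4, p = 23.
CD lower bound = min(23, 3 + 4 - 1) = min(23, 6) = 6.
Compute A + B mod 23 directly:
a = 5: 5+6=11, 5+9=14, 5+16=21, 5+20=2
a = 6: 6+6=12, 6+9=15, 6+16=22, 6+20=3
a = 10: 10+6=16, 10+9=19, 10+16=3, 10+20=7
A + B = {2, 3, 7, 11, 12, 14, 15, 16, 19, 21, 22}, so |A + B| = 11.
Verify: 11 ≥ 6? Yes ✓.

CD lower bound = 6, actual |A + B| = 11.


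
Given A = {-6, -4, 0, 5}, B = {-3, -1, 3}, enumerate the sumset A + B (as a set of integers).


A + B = {a + b : a ∈ A, b ∈ B}.
Enumerate all |A|·|B| = 4·3 = 12 pairs (a, b) and collect distinct sums.
a = -6: -6+-3=-9, -6+-1=-7, -6+3=-3
a = -4: -4+-3=-7, -4+-1=-5, -4+3=-1
a = 0: 0+-3=-3, 0+-1=-1, 0+3=3
a = 5: 5+-3=2, 5+-1=4, 5+3=8
Collecting distinct sums: A + B = {-9, -7, -5, -3, -1, 2, 3, 4, 8}
|A + B| = 9

A + B = {-9, -7, -5, -3, -1, 2, 3, 4, 8}


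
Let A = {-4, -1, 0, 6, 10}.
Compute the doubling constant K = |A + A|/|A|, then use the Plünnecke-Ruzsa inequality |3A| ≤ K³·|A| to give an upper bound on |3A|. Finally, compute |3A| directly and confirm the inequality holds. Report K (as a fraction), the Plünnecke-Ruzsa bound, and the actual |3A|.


|A| = 5.
Step 1: Compute A + A by enumerating all 25 pairs.
A + A = {-8, -5, -4, -2, -1, 0, 2, 5, 6, 9, 10, 12, 16, 20}, so |A + A| = 14.
Step 2: Doubling constant K = |A + A|/|A| = 14/5 = 14/5 ≈ 2.8000.
Step 3: Plünnecke-Ruzsa gives |3A| ≤ K³·|A| = (2.8000)³ · 5 ≈ 109.7600.
Step 4: Compute 3A = A + A + A directly by enumerating all triples (a,b,c) ∈ A³; |3A| = 28.
Step 5: Check 28 ≤ 109.7600? Yes ✓.

K = 14/5, Plünnecke-Ruzsa bound K³|A| ≈ 109.7600, |3A| = 28, inequality holds.


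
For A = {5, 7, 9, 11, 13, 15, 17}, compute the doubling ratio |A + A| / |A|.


|A| = 7.
Compute A + A by enumerating all 49 pairs.
A + A = {10, 12, 14, 16, 18, 20, 22, 24, 26, 28, 30, 32, 34}, so |A + A| = 13.
K = |A + A| / |A| = 13/7 (already in lowest terms) ≈ 1.8571.
Reference: AP of size 7 gives K = 13/7 ≈ 1.8571; a fully generic set of size 7 gives K ≈ 4.0000.

|A| = 7, |A + A| = 13, K = 13/7.


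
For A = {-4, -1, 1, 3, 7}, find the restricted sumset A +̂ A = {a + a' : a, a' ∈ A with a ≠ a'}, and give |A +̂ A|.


Restricted sumset: A +̂ A = {a + a' : a ∈ A, a' ∈ A, a ≠ a'}.
Equivalently, take A + A and drop any sum 2a that is achievable ONLY as a + a for a ∈ A (i.e. sums representable only with equal summands).
Enumerate pairs (a, a') with a < a' (symmetric, so each unordered pair gives one sum; this covers all a ≠ a'):
  -4 + -1 = -5
  -4 + 1 = -3
  -4 + 3 = -1
  -4 + 7 = 3
  -1 + 1 = 0
  -1 + 3 = 2
  -1 + 7 = 6
  1 + 3 = 4
  1 + 7 = 8
  3 + 7 = 10
Collected distinct sums: {-5, -3, -1, 0, 2, 3, 4, 6, 8, 10}
|A +̂ A| = 10
(Reference bound: |A +̂ A| ≥ 2|A| - 3 for |A| ≥ 2, with |A| = 5 giving ≥ 7.)

|A +̂ A| = 10


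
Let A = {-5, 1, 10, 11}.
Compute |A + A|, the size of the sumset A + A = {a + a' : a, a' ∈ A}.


A + A = {a + a' : a, a' ∈ A}; |A| = 4.
General bounds: 2|A| - 1 ≤ |A + A| ≤ |A|(|A|+1)/2, i.e. 7 ≤ |A + A| ≤ 10.
Lower bound 2|A|-1 is attained iff A is an arithmetic progression.
Enumerate sums a + a' for a ≤ a' (symmetric, so this suffices):
a = -5: -5+-5=-10, -5+1=-4, -5+10=5, -5+11=6
a = 1: 1+1=2, 1+10=11, 1+11=12
a = 10: 10+10=20, 10+11=21
a = 11: 11+11=22
Distinct sums: {-10, -4, 2, 5, 6, 11, 12, 20, 21, 22}
|A + A| = 10

|A + A| = 10


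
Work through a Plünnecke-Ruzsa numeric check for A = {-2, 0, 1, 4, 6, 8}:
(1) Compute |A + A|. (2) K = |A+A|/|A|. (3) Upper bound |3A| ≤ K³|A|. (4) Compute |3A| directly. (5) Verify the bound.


|A| = 6.
Step 1: Compute A + A by enumerating all 36 pairs.
A + A = {-4, -2, -1, 0, 1, 2, 4, 5, 6, 7, 8, 9, 10, 12, 14, 16}, so |A + A| = 16.
Step 2: Doubling constant K = |A + A|/|A| = 16/6 = 16/6 ≈ 2.6667.
Step 3: Plünnecke-Ruzsa gives |3A| ≤ K³·|A| = (2.6667)³ · 6 ≈ 113.7778.
Step 4: Compute 3A = A + A + A directly by enumerating all triples (a,b,c) ∈ A³; |3A| = 27.
Step 5: Check 27 ≤ 113.7778? Yes ✓.

K = 16/6, Plünnecke-Ruzsa bound K³|A| ≈ 113.7778, |3A| = 27, inequality holds.


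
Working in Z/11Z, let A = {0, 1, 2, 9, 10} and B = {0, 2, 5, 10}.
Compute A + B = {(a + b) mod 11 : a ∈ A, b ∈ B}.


Work in Z/11Z: reduce every sum a + b modulo 11.
Enumerate all 20 pairs:
a = 0: 0+0=0, 0+2=2, 0+5=5, 0+10=10
a = 1: 1+0=1, 1+2=3, 1+5=6, 1+10=0
a = 2: 2+0=2, 2+2=4, 2+5=7, 2+10=1
a = 9: 9+0=9, 9+2=0, 9+5=3, 9+10=8
a = 10: 10+0=10, 10+2=1, 10+5=4, 10+10=9
Distinct residues collected: {0, 1, 2, 3, 4, 5, 6, 7, 8, 9, 10}
|A + B| = 11 (out of 11 total residues).

A + B = {0, 1, 2, 3, 4, 5, 6, 7, 8, 9, 10}


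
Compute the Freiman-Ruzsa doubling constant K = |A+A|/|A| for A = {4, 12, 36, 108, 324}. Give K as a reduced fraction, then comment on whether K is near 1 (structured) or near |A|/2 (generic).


|A| = 5.
Compute A + A by enumerating all 25 pairs.
A + A = {8, 16, 24, 40, 48, 72, 112, 120, 144, 216, 328, 336, 360, 432, 648}, so |A + A| = 15.
K = |A + A| / |A| = 15/5 = 3/1 ≈ 3.0000.
Reference: AP of size 5 gives K = 9/5 ≈ 1.8000; a fully generic set of size 5 gives K ≈ 3.0000.

|A| = 5, |A + A| = 15, K = 15/5 = 3/1.


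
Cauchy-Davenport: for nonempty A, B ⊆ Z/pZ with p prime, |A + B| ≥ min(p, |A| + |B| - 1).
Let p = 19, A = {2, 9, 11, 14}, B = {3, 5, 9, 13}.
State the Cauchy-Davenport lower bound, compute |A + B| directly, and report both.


Cauchy-Davenport: |A + B| ≥ min(p, |A| + |B| - 1) for A, B nonempty in Z/pZ.
|A| = 4, |B| = 4, p = 19.
CD lower bound = min(19, 4 + 4 - 1) = min(19, 7) = 7.
Compute A + B mod 19 directly:
a = 2: 2+3=5, 2+5=7, 2+9=11, 2+13=15
a = 9: 9+3=12, 9+5=14, 9+9=18, 9+13=3
a = 11: 11+3=14, 11+5=16, 11+9=1, 11+13=5
a = 14: 14+3=17, 14+5=0, 14+9=4, 14+13=8
A + B = {0, 1, 3, 4, 5, 7, 8, 11, 12, 14, 15, 16, 17, 18}, so |A + B| = 14.
Verify: 14 ≥ 7? Yes ✓.

CD lower bound = 7, actual |A + B| = 14.


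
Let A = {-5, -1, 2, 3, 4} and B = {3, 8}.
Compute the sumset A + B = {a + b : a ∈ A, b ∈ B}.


A + B = {a + b : a ∈ A, b ∈ B}.
Enumerate all |A|·|B| = 5·2 = 10 pairs (a, b) and collect distinct sums.
a = -5: -5+3=-2, -5+8=3
a = -1: -1+3=2, -1+8=7
a = 2: 2+3=5, 2+8=10
a = 3: 3+3=6, 3+8=11
a = 4: 4+3=7, 4+8=12
Collecting distinct sums: A + B = {-2, 2, 3, 5, 6, 7, 10, 11, 12}
|A + B| = 9

A + B = {-2, 2, 3, 5, 6, 7, 10, 11, 12}


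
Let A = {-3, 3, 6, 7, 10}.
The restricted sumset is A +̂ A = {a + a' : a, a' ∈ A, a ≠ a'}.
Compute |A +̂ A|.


Restricted sumset: A +̂ A = {a + a' : a ∈ A, a' ∈ A, a ≠ a'}.
Equivalently, take A + A and drop any sum 2a that is achievable ONLY as a + a for a ∈ A (i.e. sums representable only with equal summands).
Enumerate pairs (a, a') with a < a' (symmetric, so each unordered pair gives one sum; this covers all a ≠ a'):
  -3 + 3 = 0
  -3 + 6 = 3
  -3 + 7 = 4
  -3 + 10 = 7
  3 + 6 = 9
  3 + 7 = 10
  3 + 10 = 13
  6 + 7 = 13
  6 + 10 = 16
  7 + 10 = 17
Collected distinct sums: {0, 3, 4, 7, 9, 10, 13, 16, 17}
|A +̂ A| = 9
(Reference bound: |A +̂ A| ≥ 2|A| - 3 for |A| ≥ 2, with |A| = 5 giving ≥ 7.)

|A +̂ A| = 9


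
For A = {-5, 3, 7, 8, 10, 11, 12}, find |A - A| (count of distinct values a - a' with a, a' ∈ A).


A - A = {a - a' : a, a' ∈ A}; |A| = 7.
Bounds: 2|A|-1 ≤ |A - A| ≤ |A|² - |A| + 1, i.e. 13 ≤ |A - A| ≤ 43.
Note: 0 ∈ A - A always (from a - a). The set is symmetric: if d ∈ A - A then -d ∈ A - A.
Enumerate nonzero differences d = a - a' with a > a' (then include -d):
Positive differences: {1, 2, 3, 4, 5, 7, 8, 9, 12, 13, 15, 16, 17}
Full difference set: {0} ∪ (positive diffs) ∪ (negative diffs).
|A - A| = 1 + 2·13 = 27 (matches direct enumeration: 27).

|A - A| = 27


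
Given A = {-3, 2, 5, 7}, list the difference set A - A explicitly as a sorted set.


A - A = {a - a' : a, a' ∈ A}.
Compute a - a' for each ordered pair (a, a'):
a = -3: -3--3=0, -3-2=-5, -3-5=-8, -3-7=-10
a = 2: 2--3=5, 2-2=0, 2-5=-3, 2-7=-5
a = 5: 5--3=8, 5-2=3, 5-5=0, 5-7=-2
a = 7: 7--3=10, 7-2=5, 7-5=2, 7-7=0
Collecting distinct values (and noting 0 appears from a-a):
A - A = {-10, -8, -5, -3, -2, 0, 2, 3, 5, 8, 10}
|A - A| = 11

A - A = {-10, -8, -5, -3, -2, 0, 2, 3, 5, 8, 10}


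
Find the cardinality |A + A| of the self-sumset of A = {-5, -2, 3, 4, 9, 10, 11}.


A + A = {a + a' : a, a' ∈ A}; |A| = 7.
General bounds: 2|A| - 1 ≤ |A + A| ≤ |A|(|A|+1)/2, i.e. 13 ≤ |A + A| ≤ 28.
Lower bound 2|A|-1 is attained iff A is an arithmetic progression.
Enumerate sums a + a' for a ≤ a' (symmetric, so this suffices):
a = -5: -5+-5=-10, -5+-2=-7, -5+3=-2, -5+4=-1, -5+9=4, -5+10=5, -5+11=6
a = -2: -2+-2=-4, -2+3=1, -2+4=2, -2+9=7, -2+10=8, -2+11=9
a = 3: 3+3=6, 3+4=7, 3+9=12, 3+10=13, 3+11=14
a = 4: 4+4=8, 4+9=13, 4+10=14, 4+11=15
a = 9: 9+9=18, 9+10=19, 9+11=20
a = 10: 10+10=20, 10+11=21
a = 11: 11+11=22
Distinct sums: {-10, -7, -4, -2, -1, 1, 2, 4, 5, 6, 7, 8, 9, 12, 13, 14, 15, 18, 19, 20, 21, 22}
|A + A| = 22

|A + A| = 22


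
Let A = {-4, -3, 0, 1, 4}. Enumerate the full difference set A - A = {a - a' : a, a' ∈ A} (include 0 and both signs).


A - A = {a - a' : a, a' ∈ A}.
Compute a - a' for each ordered pair (a, a'):
a = -4: -4--4=0, -4--3=-1, -4-0=-4, -4-1=-5, -4-4=-8
a = -3: -3--4=1, -3--3=0, -3-0=-3, -3-1=-4, -3-4=-7
a = 0: 0--4=4, 0--3=3, 0-0=0, 0-1=-1, 0-4=-4
a = 1: 1--4=5, 1--3=4, 1-0=1, 1-1=0, 1-4=-3
a = 4: 4--4=8, 4--3=7, 4-0=4, 4-1=3, 4-4=0
Collecting distinct values (and noting 0 appears from a-a):
A - A = {-8, -7, -5, -4, -3, -1, 0, 1, 3, 4, 5, 7, 8}
|A - A| = 13

A - A = {-8, -7, -5, -4, -3, -1, 0, 1, 3, 4, 5, 7, 8}


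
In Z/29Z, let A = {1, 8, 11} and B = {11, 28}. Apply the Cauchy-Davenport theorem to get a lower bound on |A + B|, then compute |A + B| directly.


Cauchy-Davenport: |A + B| ≥ min(p, |A| + |B| - 1) for A, B nonempty in Z/pZ.
|A| = 3, |B| = 2, p = 29.
CD lower bound = min(29, 3 + 2 - 1) = min(29, 4) = 4.
Compute A + B mod 29 directly:
a = 1: 1+11=12, 1+28=0
a = 8: 8+11=19, 8+28=7
a = 11: 11+11=22, 11+28=10
A + B = {0, 7, 10, 12, 19, 22}, so |A + B| = 6.
Verify: 6 ≥ 4? Yes ✓.

CD lower bound = 4, actual |A + B| = 6.


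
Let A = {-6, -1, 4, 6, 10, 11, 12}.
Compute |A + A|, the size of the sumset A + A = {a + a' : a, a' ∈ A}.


A + A = {a + a' : a, a' ∈ A}; |A| = 7.
General bounds: 2|A| - 1 ≤ |A + A| ≤ |A|(|A|+1)/2, i.e. 13 ≤ |A + A| ≤ 28.
Lower bound 2|A|-1 is attained iff A is an arithmetic progression.
Enumerate sums a + a' for a ≤ a' (symmetric, so this suffices):
a = -6: -6+-6=-12, -6+-1=-7, -6+4=-2, -6+6=0, -6+10=4, -6+11=5, -6+12=6
a = -1: -1+-1=-2, -1+4=3, -1+6=5, -1+10=9, -1+11=10, -1+12=11
a = 4: 4+4=8, 4+6=10, 4+10=14, 4+11=15, 4+12=16
a = 6: 6+6=12, 6+10=16, 6+11=17, 6+12=18
a = 10: 10+10=20, 10+11=21, 10+12=22
a = 11: 11+11=22, 11+12=23
a = 12: 12+12=24
Distinct sums: {-12, -7, -2, 0, 3, 4, 5, 6, 8, 9, 10, 11, 12, 14, 15, 16, 17, 18, 20, 21, 22, 23, 24}
|A + A| = 23

|A + A| = 23


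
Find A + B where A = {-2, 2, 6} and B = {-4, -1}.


A + B = {a + b : a ∈ A, b ∈ B}.
Enumerate all |A|·|B| = 3·2 = 6 pairs (a, b) and collect distinct sums.
a = -2: -2+-4=-6, -2+-1=-3
a = 2: 2+-4=-2, 2+-1=1
a = 6: 6+-4=2, 6+-1=5
Collecting distinct sums: A + B = {-6, -3, -2, 1, 2, 5}
|A + B| = 6

A + B = {-6, -3, -2, 1, 2, 5}


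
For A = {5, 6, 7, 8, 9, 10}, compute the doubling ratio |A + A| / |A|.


|A| = 6.
Compute A + A by enumerating all 36 pairs.
A + A = {10, 11, 12, 13, 14, 15, 16, 17, 18, 19, 20}, so |A + A| = 11.
K = |A + A| / |A| = 11/6 (already in lowest terms) ≈ 1.8333.
Reference: AP of size 6 gives K = 11/6 ≈ 1.8333; a fully generic set of size 6 gives K ≈ 3.5000.

|A| = 6, |A + A| = 11, K = 11/6.


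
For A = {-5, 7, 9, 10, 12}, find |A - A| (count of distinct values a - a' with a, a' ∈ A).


A - A = {a - a' : a, a' ∈ A}; |A| = 5.
Bounds: 2|A|-1 ≤ |A - A| ≤ |A|² - |A| + 1, i.e. 9 ≤ |A - A| ≤ 21.
Note: 0 ∈ A - A always (from a - a). The set is symmetric: if d ∈ A - A then -d ∈ A - A.
Enumerate nonzero differences d = a - a' with a > a' (then include -d):
Positive differences: {1, 2, 3, 5, 12, 14, 15, 17}
Full difference set: {0} ∪ (positive diffs) ∪ (negative diffs).
|A - A| = 1 + 2·8 = 17 (matches direct enumeration: 17).

|A - A| = 17


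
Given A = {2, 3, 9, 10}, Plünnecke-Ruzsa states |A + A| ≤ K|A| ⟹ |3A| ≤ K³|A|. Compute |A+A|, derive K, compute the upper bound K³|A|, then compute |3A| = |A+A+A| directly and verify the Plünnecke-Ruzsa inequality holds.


|A| = 4.
Step 1: Compute A + A by enumerating all 16 pairs.
A + A = {4, 5, 6, 11, 12, 13, 18, 19, 20}, so |A + A| = 9.
Step 2: Doubling constant K = |A + A|/|A| = 9/4 = 9/4 ≈ 2.2500.
Step 3: Plünnecke-Ruzsa gives |3A| ≤ K³·|A| = (2.2500)³ · 4 ≈ 45.5625.
Step 4: Compute 3A = A + A + A directly by enumerating all triples (a,b,c) ∈ A³; |3A| = 16.
Step 5: Check 16 ≤ 45.5625? Yes ✓.

K = 9/4, Plünnecke-Ruzsa bound K³|A| ≈ 45.5625, |3A| = 16, inequality holds.


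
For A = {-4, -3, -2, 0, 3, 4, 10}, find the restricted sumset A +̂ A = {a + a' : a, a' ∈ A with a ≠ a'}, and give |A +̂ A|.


Restricted sumset: A +̂ A = {a + a' : a ∈ A, a' ∈ A, a ≠ a'}.
Equivalently, take A + A and drop any sum 2a that is achievable ONLY as a + a for a ∈ A (i.e. sums representable only with equal summands).
Enumerate pairs (a, a') with a < a' (symmetric, so each unordered pair gives one sum; this covers all a ≠ a'):
  -4 + -3 = -7
  -4 + -2 = -6
  -4 + 0 = -4
  -4 + 3 = -1
  -4 + 4 = 0
  -4 + 10 = 6
  -3 + -2 = -5
  -3 + 0 = -3
  -3 + 3 = 0
  -3 + 4 = 1
  -3 + 10 = 7
  -2 + 0 = -2
  -2 + 3 = 1
  -2 + 4 = 2
  -2 + 10 = 8
  0 + 3 = 3
  0 + 4 = 4
  0 + 10 = 10
  3 + 4 = 7
  3 + 10 = 13
  4 + 10 = 14
Collected distinct sums: {-7, -6, -5, -4, -3, -2, -1, 0, 1, 2, 3, 4, 6, 7, 8, 10, 13, 14}
|A +̂ A| = 18
(Reference bound: |A +̂ A| ≥ 2|A| - 3 for |A| ≥ 2, with |A| = 7 giving ≥ 11.)

|A +̂ A| = 18


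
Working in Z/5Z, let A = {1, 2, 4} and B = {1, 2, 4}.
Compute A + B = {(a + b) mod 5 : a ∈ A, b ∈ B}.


Work in Z/5Z: reduce every sum a + b modulo 5.
Enumerate all 9 pairs:
a = 1: 1+1=2, 1+2=3, 1+4=0
a = 2: 2+1=3, 2+2=4, 2+4=1
a = 4: 4+1=0, 4+2=1, 4+4=3
Distinct residues collected: {0, 1, 2, 3, 4}
|A + B| = 5 (out of 5 total residues).

A + B = {0, 1, 2, 3, 4}


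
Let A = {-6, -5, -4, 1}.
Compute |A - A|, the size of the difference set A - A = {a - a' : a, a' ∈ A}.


A - A = {a - a' : a, a' ∈ A}; |A| = 4.
Bounds: 2|A|-1 ≤ |A - A| ≤ |A|² - |A| + 1, i.e. 7 ≤ |A - A| ≤ 13.
Note: 0 ∈ A - A always (from a - a). The set is symmetric: if d ∈ A - A then -d ∈ A - A.
Enumerate nonzero differences d = a - a' with a > a' (then include -d):
Positive differences: {1, 2, 5, 6, 7}
Full difference set: {0} ∪ (positive diffs) ∪ (negative diffs).
|A - A| = 1 + 2·5 = 11 (matches direct enumeration: 11).

|A - A| = 11


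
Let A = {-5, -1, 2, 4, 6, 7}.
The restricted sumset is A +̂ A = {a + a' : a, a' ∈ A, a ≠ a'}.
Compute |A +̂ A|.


Restricted sumset: A +̂ A = {a + a' : a ∈ A, a' ∈ A, a ≠ a'}.
Equivalently, take A + A and drop any sum 2a that is achievable ONLY as a + a for a ∈ A (i.e. sums representable only with equal summands).
Enumerate pairs (a, a') with a < a' (symmetric, so each unordered pair gives one sum; this covers all a ≠ a'):
  -5 + -1 = -6
  -5 + 2 = -3
  -5 + 4 = -1
  -5 + 6 = 1
  -5 + 7 = 2
  -1 + 2 = 1
  -1 + 4 = 3
  -1 + 6 = 5
  -1 + 7 = 6
  2 + 4 = 6
  2 + 6 = 8
  2 + 7 = 9
  4 + 6 = 10
  4 + 7 = 11
  6 + 7 = 13
Collected distinct sums: {-6, -3, -1, 1, 2, 3, 5, 6, 8, 9, 10, 11, 13}
|A +̂ A| = 13
(Reference bound: |A +̂ A| ≥ 2|A| - 3 for |A| ≥ 2, with |A| = 6 giving ≥ 9.)

|A +̂ A| = 13


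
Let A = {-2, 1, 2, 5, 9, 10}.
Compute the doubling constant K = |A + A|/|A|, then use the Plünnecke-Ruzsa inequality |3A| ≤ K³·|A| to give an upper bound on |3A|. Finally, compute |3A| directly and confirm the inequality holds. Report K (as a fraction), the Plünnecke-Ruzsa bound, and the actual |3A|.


|A| = 6.
Step 1: Compute A + A by enumerating all 36 pairs.
A + A = {-4, -1, 0, 2, 3, 4, 6, 7, 8, 10, 11, 12, 14, 15, 18, 19, 20}, so |A + A| = 17.
Step 2: Doubling constant K = |A + A|/|A| = 17/6 = 17/6 ≈ 2.8333.
Step 3: Plünnecke-Ruzsa gives |3A| ≤ K³·|A| = (2.8333)³ · 6 ≈ 136.4722.
Step 4: Compute 3A = A + A + A directly by enumerating all triples (a,b,c) ∈ A³; |3A| = 33.
Step 5: Check 33 ≤ 136.4722? Yes ✓.

K = 17/6, Plünnecke-Ruzsa bound K³|A| ≈ 136.4722, |3A| = 33, inequality holds.


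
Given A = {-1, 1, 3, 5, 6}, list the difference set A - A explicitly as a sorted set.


A - A = {a - a' : a, a' ∈ A}.
Compute a - a' for each ordered pair (a, a'):
a = -1: -1--1=0, -1-1=-2, -1-3=-4, -1-5=-6, -1-6=-7
a = 1: 1--1=2, 1-1=0, 1-3=-2, 1-5=-4, 1-6=-5
a = 3: 3--1=4, 3-1=2, 3-3=0, 3-5=-2, 3-6=-3
a = 5: 5--1=6, 5-1=4, 5-3=2, 5-5=0, 5-6=-1
a = 6: 6--1=7, 6-1=5, 6-3=3, 6-5=1, 6-6=0
Collecting distinct values (and noting 0 appears from a-a):
A - A = {-7, -6, -5, -4, -3, -2, -1, 0, 1, 2, 3, 4, 5, 6, 7}
|A - A| = 15

A - A = {-7, -6, -5, -4, -3, -2, -1, 0, 1, 2, 3, 4, 5, 6, 7}


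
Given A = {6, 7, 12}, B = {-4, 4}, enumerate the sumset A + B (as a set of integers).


A + B = {a + b : a ∈ A, b ∈ B}.
Enumerate all |A|·|B| = 3·2 = 6 pairs (a, b) and collect distinct sums.
a = 6: 6+-4=2, 6+4=10
a = 7: 7+-4=3, 7+4=11
a = 12: 12+-4=8, 12+4=16
Collecting distinct sums: A + B = {2, 3, 8, 10, 11, 16}
|A + B| = 6

A + B = {2, 3, 8, 10, 11, 16}


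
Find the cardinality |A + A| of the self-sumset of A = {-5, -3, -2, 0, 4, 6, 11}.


A + A = {a + a' : a, a' ∈ A}; |A| = 7.
General bounds: 2|A| - 1 ≤ |A + A| ≤ |A|(|A|+1)/2, i.e. 13 ≤ |A + A| ≤ 28.
Lower bound 2|A|-1 is attained iff A is an arithmetic progression.
Enumerate sums a + a' for a ≤ a' (symmetric, so this suffices):
a = -5: -5+-5=-10, -5+-3=-8, -5+-2=-7, -5+0=-5, -5+4=-1, -5+6=1, -5+11=6
a = -3: -3+-3=-6, -3+-2=-5, -3+0=-3, -3+4=1, -3+6=3, -3+11=8
a = -2: -2+-2=-4, -2+0=-2, -2+4=2, -2+6=4, -2+11=9
a = 0: 0+0=0, 0+4=4, 0+6=6, 0+11=11
a = 4: 4+4=8, 4+6=10, 4+11=15
a = 6: 6+6=12, 6+11=17
a = 11: 11+11=22
Distinct sums: {-10, -8, -7, -6, -5, -4, -3, -2, -1, 0, 1, 2, 3, 4, 6, 8, 9, 10, 11, 12, 15, 17, 22}
|A + A| = 23

|A + A| = 23


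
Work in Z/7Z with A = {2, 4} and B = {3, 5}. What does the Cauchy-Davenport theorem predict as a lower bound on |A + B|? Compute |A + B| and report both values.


Cauchy-Davenport: |A + B| ≥ min(p, |A| + |B| - 1) for A, B nonempty in Z/pZ.
|A| = 2, |B| = 2, p = 7.
CD lower bound = min(7, 2 + 2 - 1) = min(7, 3) = 3.
Compute A + B mod 7 directly:
a = 2: 2+3=5, 2+5=0
a = 4: 4+3=0, 4+5=2
A + B = {0, 2, 5}, so |A + B| = 3.
Verify: 3 ≥ 3? Yes ✓.

CD lower bound = 3, actual |A + B| = 3.


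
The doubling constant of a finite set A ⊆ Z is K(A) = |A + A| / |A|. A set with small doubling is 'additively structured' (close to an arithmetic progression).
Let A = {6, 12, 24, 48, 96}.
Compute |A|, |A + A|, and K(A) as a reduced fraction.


|A| = 5.
Compute A + A by enumerating all 25 pairs.
A + A = {12, 18, 24, 30, 36, 48, 54, 60, 72, 96, 102, 108, 120, 144, 192}, so |A + A| = 15.
K = |A + A| / |A| = 15/5 = 3/1 ≈ 3.0000.
Reference: AP of size 5 gives K = 9/5 ≈ 1.8000; a fully generic set of size 5 gives K ≈ 3.0000.

|A| = 5, |A + A| = 15, K = 15/5 = 3/1.


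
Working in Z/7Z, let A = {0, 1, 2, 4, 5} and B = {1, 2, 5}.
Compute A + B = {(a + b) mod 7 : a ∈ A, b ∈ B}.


Work in Z/7Z: reduce every sum a + b modulo 7.
Enumerate all 15 pairs:
a = 0: 0+1=1, 0+2=2, 0+5=5
a = 1: 1+1=2, 1+2=3, 1+5=6
a = 2: 2+1=3, 2+2=4, 2+5=0
a = 4: 4+1=5, 4+2=6, 4+5=2
a = 5: 5+1=6, 5+2=0, 5+5=3
Distinct residues collected: {0, 1, 2, 3, 4, 5, 6}
|A + B| = 7 (out of 7 total residues).

A + B = {0, 1, 2, 3, 4, 5, 6}


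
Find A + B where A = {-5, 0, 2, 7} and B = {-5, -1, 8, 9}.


A + B = {a + b : a ∈ A, b ∈ B}.
Enumerate all |A|·|B| = 4·4 = 16 pairs (a, b) and collect distinct sums.
a = -5: -5+-5=-10, -5+-1=-6, -5+8=3, -5+9=4
a = 0: 0+-5=-5, 0+-1=-1, 0+8=8, 0+9=9
a = 2: 2+-5=-3, 2+-1=1, 2+8=10, 2+9=11
a = 7: 7+-5=2, 7+-1=6, 7+8=15, 7+9=16
Collecting distinct sums: A + B = {-10, -6, -5, -3, -1, 1, 2, 3, 4, 6, 8, 9, 10, 11, 15, 16}
|A + B| = 16

A + B = {-10, -6, -5, -3, -1, 1, 2, 3, 4, 6, 8, 9, 10, 11, 15, 16}


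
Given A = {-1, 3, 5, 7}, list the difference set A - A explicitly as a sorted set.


A - A = {a - a' : a, a' ∈ A}.
Compute a - a' for each ordered pair (a, a'):
a = -1: -1--1=0, -1-3=-4, -1-5=-6, -1-7=-8
a = 3: 3--1=4, 3-3=0, 3-5=-2, 3-7=-4
a = 5: 5--1=6, 5-3=2, 5-5=0, 5-7=-2
a = 7: 7--1=8, 7-3=4, 7-5=2, 7-7=0
Collecting distinct values (and noting 0 appears from a-a):
A - A = {-8, -6, -4, -2, 0, 2, 4, 6, 8}
|A - A| = 9

A - A = {-8, -6, -4, -2, 0, 2, 4, 6, 8}


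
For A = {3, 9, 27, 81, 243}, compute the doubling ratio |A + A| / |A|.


|A| = 5.
Compute A + A by enumerating all 25 pairs.
A + A = {6, 12, 18, 30, 36, 54, 84, 90, 108, 162, 246, 252, 270, 324, 486}, so |A + A| = 15.
K = |A + A| / |A| = 15/5 = 3/1 ≈ 3.0000.
Reference: AP of size 5 gives K = 9/5 ≈ 1.8000; a fully generic set of size 5 gives K ≈ 3.0000.

|A| = 5, |A + A| = 15, K = 15/5 = 3/1.


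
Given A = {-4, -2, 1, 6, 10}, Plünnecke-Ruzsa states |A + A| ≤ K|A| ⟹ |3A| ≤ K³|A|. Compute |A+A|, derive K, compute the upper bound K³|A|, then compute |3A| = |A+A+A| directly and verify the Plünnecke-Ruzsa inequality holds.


|A| = 5.
Step 1: Compute A + A by enumerating all 25 pairs.
A + A = {-8, -6, -4, -3, -1, 2, 4, 6, 7, 8, 11, 12, 16, 20}, so |A + A| = 14.
Step 2: Doubling constant K = |A + A|/|A| = 14/5 = 14/5 ≈ 2.8000.
Step 3: Plünnecke-Ruzsa gives |3A| ≤ K³·|A| = (2.8000)³ · 5 ≈ 109.7600.
Step 4: Compute 3A = A + A + A directly by enumerating all triples (a,b,c) ∈ A³; |3A| = 28.
Step 5: Check 28 ≤ 109.7600? Yes ✓.

K = 14/5, Plünnecke-Ruzsa bound K³|A| ≈ 109.7600, |3A| = 28, inequality holds.
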